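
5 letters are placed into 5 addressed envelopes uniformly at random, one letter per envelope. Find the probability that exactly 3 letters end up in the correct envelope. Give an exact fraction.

Choose which 3 of the 5 are fixed: C(5,3) = 10 ways.
The remaining 2 must have no fixed point: D(2) = 1.
P = 10·1/120 = 1/12.

1/12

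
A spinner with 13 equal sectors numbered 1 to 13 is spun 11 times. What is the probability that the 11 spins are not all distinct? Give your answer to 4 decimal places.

P(all 11 different) = 13/13 · 12/13 · ··· · 3/13 ≈ 0.0017.
P(at least two equal) = 1 − 0.0017 = 0.9983.

0.9983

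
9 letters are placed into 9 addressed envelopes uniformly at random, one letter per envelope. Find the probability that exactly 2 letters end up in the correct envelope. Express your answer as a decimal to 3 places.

Choose which 2 of the 9 are fixed: C(9,2) = 36 ways.
The remaining 7 must have no fixed point: D(7) = 1854.
P = 36·1854/362880 = 103/560 ≈ 0.184.

0.184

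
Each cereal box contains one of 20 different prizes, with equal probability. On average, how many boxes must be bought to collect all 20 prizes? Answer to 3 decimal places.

71.955

After i distinct types are collected, each trial gives a new one with probability (20−i)/20, so the expected wait for the next new type is 20/(20−i).
E = 20/20 + 20/19 + 20/18 + 20/17 + 20/16 + 20/15 + 20/14 + 20/13 + 20/12 + 20/11 + 20/10 + 20/9 + 20/8 + 20/7 + 20/6 + 20/5 + 20/4 + 20/3 + 20/2 + 20/1 = 279175675/3879876 ≈ 71.955.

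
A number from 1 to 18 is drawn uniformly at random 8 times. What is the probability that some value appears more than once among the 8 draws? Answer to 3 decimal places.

P(all 8 different) = 18/18 · 17/18 · ··· · 11/18 ≈ 0.160.
P(at least two equal) = 1 − 0.160 = 0.840.

0.840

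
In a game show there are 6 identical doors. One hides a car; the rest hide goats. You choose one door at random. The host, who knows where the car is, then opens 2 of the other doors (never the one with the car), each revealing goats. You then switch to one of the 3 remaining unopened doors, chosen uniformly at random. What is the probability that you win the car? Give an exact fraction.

Your original door holds the car with probability 1/6, so the other 5 collectively hold it with probability 5/6.
The host can always find 2 empty doors to open, so the reveals don't change that 5/6; it is now spread over the 3 remaining unopened doors.
P(win by switching) = (5/6) · (1/3) = 5/18.

5/18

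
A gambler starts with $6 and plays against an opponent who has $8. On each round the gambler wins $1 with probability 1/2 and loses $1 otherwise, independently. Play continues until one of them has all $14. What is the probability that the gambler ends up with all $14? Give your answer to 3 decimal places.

0.429

With a fair step, P(i) = ½P(i−1) + ½P(i+1) with P(0)=0, P(14)=1 has the linear solution P(i) = i/14.
P(6) = 6/14 = 3/7 ≈ 0.429.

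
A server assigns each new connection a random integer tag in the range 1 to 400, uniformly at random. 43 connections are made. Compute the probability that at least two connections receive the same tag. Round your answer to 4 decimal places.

0.9039

It's easier to compute the probability that all 43 are distinct.
P(all distinct) = 400/400 · 399/400 · ··· · 358/400 ≈ 0.0961.
So the probability of at least one match is 1 − 0.0961 = 0.9039.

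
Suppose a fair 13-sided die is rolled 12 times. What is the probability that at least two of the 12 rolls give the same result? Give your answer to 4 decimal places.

0.9997

P(all 12 different) = 13/13 · 12/13 · ··· · 2/13 ≈ 0.0003.
P(at least two equal) = 1 − 0.0003 = 0.9997.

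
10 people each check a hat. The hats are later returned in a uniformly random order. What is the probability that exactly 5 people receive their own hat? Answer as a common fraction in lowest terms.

11/3600

Choose which 5 of the 10 are fixed: C(10,5) = 252 ways.
The remaining 5 must have no fixed point: D(5) = 44.
P = 252·44/3628800 = 11/3600.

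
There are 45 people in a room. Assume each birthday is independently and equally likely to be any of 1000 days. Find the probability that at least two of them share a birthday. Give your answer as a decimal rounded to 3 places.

0.634

It's easier to compute the probability that all 45 are distinct.
P(all distinct) = 1000/1000 · 999/1000 · ··· · 956/1000 ≈ 0.366.
So the probability of at least one match is 1 − 0.366 = 0.634.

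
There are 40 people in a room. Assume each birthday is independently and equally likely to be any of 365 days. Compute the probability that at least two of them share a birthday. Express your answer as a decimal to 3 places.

It's easier to compute the probability that all 40 are distinct.
P(all distinct) = 365/365 · 364/365 · ··· · 326/365 ≈ 0.109.
So the probability of at least one match is 1 − 0.109 = 0.891.

0.891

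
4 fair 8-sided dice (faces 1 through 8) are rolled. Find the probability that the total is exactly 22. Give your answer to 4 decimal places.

0.0601

There are 8^4 = 4096 equally likely outcomes.
The number of ordered 4-tuples from {1,…,8} summing to 22 is 246.
P(sum = 22) = 246/4096 = 123/2048 ≈ 0.0601.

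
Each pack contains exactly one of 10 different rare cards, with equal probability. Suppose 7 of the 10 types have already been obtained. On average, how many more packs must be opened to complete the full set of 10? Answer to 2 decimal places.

18.33

Starting from 7 distinct types, each trial gives a new one with probability (10−i)/10 when i types are held, so the wait for the next new type is 10/(10−i).
E = 10/3 + 10/2 + 10/1 = 55/3 ≈ 18.33.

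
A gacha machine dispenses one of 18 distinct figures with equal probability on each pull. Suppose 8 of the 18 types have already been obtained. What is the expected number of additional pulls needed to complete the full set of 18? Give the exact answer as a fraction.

7381/140

Starting from 8 distinct types, each trial gives a new one with probability (18−i)/18 when i types are held, so the wait for the next new type is 18/(18−i).
E = 18/10 + 18/9 + 18/8 + 18/7 + 18/6 + 18/5 + 18/4 + 18/3 + 18/2 + 18/1 = 7381/140.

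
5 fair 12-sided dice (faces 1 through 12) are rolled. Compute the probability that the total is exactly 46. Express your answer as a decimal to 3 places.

0.012

There are 12^5 = 248832 equally likely outcomes.
The number of ordered 5-tuples from {1,…,12} summing to 46 is 2985.
P(sum = 46) = 2985/248832 = 995/82944 ≈ 0.012.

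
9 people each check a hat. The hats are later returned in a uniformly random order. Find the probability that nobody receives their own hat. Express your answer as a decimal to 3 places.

0.368

This is the derangement probability: permutations of 9 with no fixed point.
D(9) = 9! · (1 − 1/1! + 1/2! − ··· + (−1)^9/9!) = 133496.
P = 133496/362880 = 16687/45360 ≈ 0.368.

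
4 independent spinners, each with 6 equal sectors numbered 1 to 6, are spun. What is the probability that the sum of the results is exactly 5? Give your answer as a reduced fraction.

1/324

There are 6^4 = 1296 equally likely outcomes.
The number of ordered 4-tuples from {1,…,6} summing to 5 is 4.
P(sum = 5) = 4/1296 = 1/324.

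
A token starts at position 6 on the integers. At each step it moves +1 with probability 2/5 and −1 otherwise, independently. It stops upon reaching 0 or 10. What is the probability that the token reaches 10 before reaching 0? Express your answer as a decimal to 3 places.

Let r = q/p = (3/5)/(2/5) = 3/2. The recurrence P(i) = p·P(i+1) + q·P(i−1) with P(0)=0, P(10)=1 gives P(i) = (1 − r^i)/(1 − r^10).
P(6) = (1 − (3/2)^6) / (1 − (3/2)^10) = 2128/11605 ≈ 0.183.

0.183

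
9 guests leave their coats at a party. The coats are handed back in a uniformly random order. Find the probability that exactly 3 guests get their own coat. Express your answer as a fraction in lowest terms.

53/864

Choose which 3 of the 9 are fixed: C(9,3) = 84 ways.
The remaining 6 must have no fixed point: D(6) = 265.
P = 84·265/362880 = 53/864.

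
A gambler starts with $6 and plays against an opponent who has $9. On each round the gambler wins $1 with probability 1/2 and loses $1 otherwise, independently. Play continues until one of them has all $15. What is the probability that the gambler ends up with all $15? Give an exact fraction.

2/5

With a fair step, P(i) = ½P(i−1) + ½P(i+1) with P(0)=0, P(15)=1 has the linear solution P(i) = i/15.
P(6) = 6/15 = 2/5.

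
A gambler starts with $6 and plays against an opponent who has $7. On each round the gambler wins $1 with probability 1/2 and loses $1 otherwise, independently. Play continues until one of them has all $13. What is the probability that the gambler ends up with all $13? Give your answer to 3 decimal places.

0.462

With a fair step, P(i) = ½P(i−1) + ½P(i+1) with P(0)=0, P(13)=1 has the linear solution P(i) = i/13.
P(6) = 6/13 ≈ 0.462.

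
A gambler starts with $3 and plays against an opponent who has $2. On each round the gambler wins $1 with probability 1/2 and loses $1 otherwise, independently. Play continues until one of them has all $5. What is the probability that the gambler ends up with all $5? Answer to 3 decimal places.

0.600

With a fair step, P(i) = ½P(i−1) + ½P(i+1) with P(0)=0, P(5)=1 has the linear solution P(i) = i/5.
P(3) = 3/5 ≈ 0.600.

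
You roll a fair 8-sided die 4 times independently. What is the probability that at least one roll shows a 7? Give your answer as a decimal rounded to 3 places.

P(no roll shows a 7) = (7/8)^4 ≈ 0.586.
P(at least one) = 1 − 0.586 = 0.414.

0.414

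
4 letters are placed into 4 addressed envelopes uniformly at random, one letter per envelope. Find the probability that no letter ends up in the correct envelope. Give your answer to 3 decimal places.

This is the derangement probability: permutations of 4 with no fixed point.
D(4) = 4! · (1 − 1/1! + 1/2! − ··· + (−1)^4/4!) = 9.
P = 9/24 = 3/8 ≈ 0.375.

0.375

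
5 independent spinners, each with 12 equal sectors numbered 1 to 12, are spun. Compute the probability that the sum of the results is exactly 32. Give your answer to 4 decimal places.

There are 12^5 = 248832 equally likely outcomes.
The number of ordered 5-tuples from {1,…,12} summing to 32 is 12435.
P(sum = 32) = 12435/248832 = 4145/82944 ≈ 0.0500.

0.0500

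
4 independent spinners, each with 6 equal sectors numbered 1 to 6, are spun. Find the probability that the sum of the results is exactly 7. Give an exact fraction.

5/324

There are 6^4 = 1296 equally likely outcomes.
The number of ordered 4-tuples from {1,…,6} summing to 7 is 20.
P(sum = 7) = 20/1296 = 5/324.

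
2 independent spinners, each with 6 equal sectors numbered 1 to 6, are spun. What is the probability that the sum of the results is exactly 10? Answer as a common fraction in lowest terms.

There are 6^2 = 36 equally likely outcomes.
The number of ordered 2-tuples from {1,…,6} summing to 10 is 3.
P(sum = 10) = 3/36 = 1/12.

1/12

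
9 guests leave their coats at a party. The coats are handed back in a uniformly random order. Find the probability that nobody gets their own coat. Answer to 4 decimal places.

0.3679

This is the derangement probability: permutations of 9 with no fixed point.
D(9) = 9! · (1 − 1/1! + 1/2! − ··· + (−1)^9/9!) = 133496.
P = 133496/362880 = 16687/45360 ≈ 0.3679.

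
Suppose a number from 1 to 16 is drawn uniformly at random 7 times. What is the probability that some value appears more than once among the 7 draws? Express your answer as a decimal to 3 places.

0.785

P(all 7 different) = 16/16 · 15/16 · ··· · 10/16 ≈ 0.215.
P(at least two equal) = 1 − 0.215 = 0.785.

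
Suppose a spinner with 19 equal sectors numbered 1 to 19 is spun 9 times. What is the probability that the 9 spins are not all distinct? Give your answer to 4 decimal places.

0.8961

P(all 9 different) = 19/19 · 18/19 · ··· · 11/19 ≈ 0.1039.
P(at least two equal) = 1 − 0.1039 = 0.8961.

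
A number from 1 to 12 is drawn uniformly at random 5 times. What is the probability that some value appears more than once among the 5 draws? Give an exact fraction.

89/144

P(all 5 different) = 12/12 · 11/12 · ··· · 8/12 = 55/144.
P(at least two equal) = 1 − 55/144 = 89/144.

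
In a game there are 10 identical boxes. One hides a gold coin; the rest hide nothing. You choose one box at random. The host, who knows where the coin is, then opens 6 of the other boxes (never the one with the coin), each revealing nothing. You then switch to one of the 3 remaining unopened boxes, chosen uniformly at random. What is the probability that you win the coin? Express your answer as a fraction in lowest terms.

Your original box holds the coin with probability 1/10, so the other 9 collectively hold it with probability 9/10.
The host can always find 6 empty boxes to open, so the reveals don't change that 9/10; it is now spread over the 3 remaining unopened boxes.
P(win by switching) = (9/10) · (1/3) = 3/10.

3/10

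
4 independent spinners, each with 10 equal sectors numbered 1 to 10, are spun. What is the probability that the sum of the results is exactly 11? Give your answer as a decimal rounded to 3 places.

0.012

There are 10^4 = 10000 equally likely outcomes.
The number of ordered 4-tuples from {1,…,10} summing to 11 is 120.
P(sum = 11) = 120/10000 = 3/250 ≈ 0.012.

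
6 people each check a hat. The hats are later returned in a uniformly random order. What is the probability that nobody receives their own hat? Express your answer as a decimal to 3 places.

0.368

This is the derangement probability: permutations of 6 with no fixed point.
D(6) = 6! · (1 − 1/1! + 1/2! − ··· + (−1)^6/6!) = 265.
P = 265/720 = 53/144 ≈ 0.368.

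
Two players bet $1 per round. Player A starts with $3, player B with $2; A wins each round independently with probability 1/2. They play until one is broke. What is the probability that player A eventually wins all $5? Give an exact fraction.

3/5

With a fair step, P(i) = ½P(i−1) + ½P(i+1) with P(0)=0, P(5)=1 has the linear solution P(i) = i/5.
P(3) = 3/5.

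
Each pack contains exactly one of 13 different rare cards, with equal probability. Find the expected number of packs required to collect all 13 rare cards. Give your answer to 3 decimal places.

After i distinct types are collected, each trial gives a new one with probability (13−i)/13, so the expected wait for the next new type is 13/(13−i).
E = 13/13 + 13/12 + 13/11 + 13/10 + 13/9 + 13/8 + 13/7 + 13/6 + 13/5 + 13/4 + 13/3 + 13/2 + 13/1 = 1145993/27720 ≈ 41.342.

41.342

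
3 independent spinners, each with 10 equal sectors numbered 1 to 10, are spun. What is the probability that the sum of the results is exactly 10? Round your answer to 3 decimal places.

There are 10^3 = 1000 equally likely outcomes.
The number of ordered 3-tuples from {1,…,10} summing to 10 is 36.
P(sum = 10) = 36/1000 = 9/250 ≈ 0.036.

0.036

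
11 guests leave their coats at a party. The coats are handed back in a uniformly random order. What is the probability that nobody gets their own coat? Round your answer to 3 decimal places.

0.368

This is the derangement probability: permutations of 11 with no fixed point.
D(11) = 11! · (1 − 1/1! + 1/2! − ··· + (−1)^11/11!) = 14684570.
P = 14684570/39916800 = 1468457/3991680 ≈ 0.368.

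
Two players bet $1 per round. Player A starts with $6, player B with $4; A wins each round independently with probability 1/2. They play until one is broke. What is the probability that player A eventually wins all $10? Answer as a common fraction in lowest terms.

3/5

With a fair step, P(i) = ½P(i−1) + ½P(i+1) with P(0)=0, P(10)=1 has the linear solution P(i) = i/10.
P(6) = 6/10 = 3/5.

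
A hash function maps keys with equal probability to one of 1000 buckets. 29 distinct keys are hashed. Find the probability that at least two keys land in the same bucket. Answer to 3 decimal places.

0.336

It's easier to compute the probability that all 29 are distinct.
P(all distinct) = 1000/1000 · 999/1000 · ··· · 972/1000 ≈ 0.664.
So the probability of at least one match is 1 − 0.664 = 0.336.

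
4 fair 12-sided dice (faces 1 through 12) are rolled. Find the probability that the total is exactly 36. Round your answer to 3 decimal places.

0.022

There are 12^4 = 20736 equally likely outcomes.
The number of ordered 4-tuples from {1,…,12} summing to 36 is 451.
P(sum = 36) = 451/20736 ≈ 0.022.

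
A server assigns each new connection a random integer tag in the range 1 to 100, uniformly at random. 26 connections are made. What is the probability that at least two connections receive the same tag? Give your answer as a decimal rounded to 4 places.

0.9718

It's easier to compute the probability that all 26 are distinct.
P(all distinct) = 100/100 · 99/100 · ··· · 75/100 ≈ 0.0282.
So the probability of at least one match is 1 − 0.0282 = 0.9718.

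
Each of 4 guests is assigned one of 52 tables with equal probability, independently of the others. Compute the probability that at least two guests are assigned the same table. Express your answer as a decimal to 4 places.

0.1114

It's easier to compute the probability that all 4 are distinct.
P(all distinct) = 52/52 · 51/52 · ··· · 49/52 ≈ 0.8886.
So the probability of at least one match is 1 − 0.8886 = 0.1114.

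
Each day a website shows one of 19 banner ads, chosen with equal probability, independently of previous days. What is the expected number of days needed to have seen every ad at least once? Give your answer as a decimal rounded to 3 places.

After i distinct types are collected, each trial gives a new one with probability (19−i)/19, so the expected wait for the next new type is 19/(19−i).
E = 19/19 + 19/18 + 19/17 + 19/16 + 19/15 + 19/14 + 19/13 + 19/12 + 19/11 + 19/10 + 19/9 + 19/8 + 19/7 + 19/6 + 19/5 + 19/4 + 19/3 + 19/2 + 19/1 = 275295799/4084080 ≈ 67.407.

67.407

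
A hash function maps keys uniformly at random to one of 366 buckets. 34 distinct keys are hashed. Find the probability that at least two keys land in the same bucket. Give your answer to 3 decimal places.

It's easier to compute the probability that all 34 are distinct.
P(all distinct) = 366/366 · 365/366 · ··· · 333/366 ≈ 0.206.
So the probability of at least one match is 1 − 0.206 = 0.794.

0.794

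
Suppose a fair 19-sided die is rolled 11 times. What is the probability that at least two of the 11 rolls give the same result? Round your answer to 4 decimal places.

0.9741

P(all 11 different) = 19/19 · 18/19 · ··· · 9/19 ≈ 0.0259.
P(at least two equal) = 1 − 0.0259 = 0.9741.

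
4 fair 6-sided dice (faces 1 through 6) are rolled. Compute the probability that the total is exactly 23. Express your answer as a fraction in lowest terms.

1/324

There are 6^4 = 1296 equally likely outcomes.
The number of ordered 4-tuples from {1,…,6} summing to 23 is 4.
P(sum = 23) = 4/1296 = 1/324.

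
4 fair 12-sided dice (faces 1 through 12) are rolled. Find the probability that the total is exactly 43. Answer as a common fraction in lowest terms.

7/2592

There are 12^4 = 20736 equally likely outcomes.
The number of ordered 4-tuples from {1,…,12} summing to 43 is 56.
P(sum = 43) = 56/20736 = 7/2592.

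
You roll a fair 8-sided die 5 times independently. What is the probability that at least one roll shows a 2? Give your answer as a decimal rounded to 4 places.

P(no roll shows a 2) = (7/8)^5 ≈ 0.5129.
P(at least one) = 1 − 0.5129 = 0.4871.

0.4871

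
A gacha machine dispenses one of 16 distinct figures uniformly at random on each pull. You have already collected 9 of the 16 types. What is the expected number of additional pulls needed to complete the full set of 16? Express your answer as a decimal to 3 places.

Starting from 9 distinct types, each trial gives a new one with probability (16−i)/16 when i types are held, so the wait for the next new type is 16/(16−i).
E = 16/7 + 16/6 + 16/5 + 16/4 + 16/3 + 16/2 + 16/1 = 1452/35 ≈ 41.486.

41.486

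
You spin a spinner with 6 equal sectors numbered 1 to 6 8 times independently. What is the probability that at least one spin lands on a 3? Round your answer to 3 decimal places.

0.767

P(no spin lands on a 3) = (5/6)^8 ≈ 0.233.
P(at least one) = 1 − 0.233 = 0.767.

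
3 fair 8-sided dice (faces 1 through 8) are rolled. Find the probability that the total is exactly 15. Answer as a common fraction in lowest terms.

23/256

There are 8^3 = 512 equally likely outcomes.
The number of ordered 3-tuples from {1,…,8} summing to 15 is 46.
P(sum = 15) = 46/512 = 23/256.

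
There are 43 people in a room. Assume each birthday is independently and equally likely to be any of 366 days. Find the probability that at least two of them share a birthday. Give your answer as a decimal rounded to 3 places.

It's easier to compute the probability that all 43 are distinct.
P(all distinct) = 366/366 · 365/366 · ··· · 324/366 ≈ 0.077.
So the probability of at least one match is 1 − 0.077 = 0.923.

0.923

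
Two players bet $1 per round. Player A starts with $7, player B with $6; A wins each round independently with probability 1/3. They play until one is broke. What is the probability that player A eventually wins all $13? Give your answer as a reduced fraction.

Let r = q/p = (2/3)/(1/3) = 2. The recurrence P(i) = p·P(i+1) + q·P(i−1) with P(0)=0, P(13)=1 gives P(i) = (1 − r^i)/(1 − r^13).
P(7) = (1 − (2)^7) / (1 − (2)^13) = 127/8191.

127/8191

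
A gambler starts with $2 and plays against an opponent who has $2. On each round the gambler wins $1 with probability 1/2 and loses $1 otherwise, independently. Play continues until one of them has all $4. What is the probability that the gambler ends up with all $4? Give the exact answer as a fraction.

With a fair step, P(i) = ½P(i−1) + ½P(i+1) with P(0)=0, P(4)=1 has the linear solution P(i) = i/4.
P(2) = 2/4 = 1/2.

1/2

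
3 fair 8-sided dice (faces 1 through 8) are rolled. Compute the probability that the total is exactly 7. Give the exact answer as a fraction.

There are 8^3 = 512 equally likely outcomes.
The number of ordered 3-tuples from {1,…,8} summing to 7 is 15.
P(sum = 7) = 15/512.

15/512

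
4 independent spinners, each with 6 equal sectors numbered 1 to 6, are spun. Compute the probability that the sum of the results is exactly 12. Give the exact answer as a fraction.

There are 6^4 = 1296 equally likely outcomes.
The number of ordered 4-tuples from {1,…,6} summing to 12 is 125.
P(sum = 12) = 125/1296.

125/1296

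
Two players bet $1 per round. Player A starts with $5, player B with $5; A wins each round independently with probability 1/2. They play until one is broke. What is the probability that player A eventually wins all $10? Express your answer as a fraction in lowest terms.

With a fair step, P(i) = ½P(i−1) + ½P(i+1) with P(0)=0, P(10)=1 has the linear solution P(i) = i/10.
P(5) = 5/10 = 1/2.

1/2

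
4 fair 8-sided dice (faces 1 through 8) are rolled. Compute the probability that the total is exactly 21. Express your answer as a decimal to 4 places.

There are 8^4 = 4096 equally likely outcomes.
The number of ordered 4-tuples from {1,…,8} summing to 21 is 284.
P(sum = 21) = 284/4096 = 71/1024 ≈ 0.0693.

0.0693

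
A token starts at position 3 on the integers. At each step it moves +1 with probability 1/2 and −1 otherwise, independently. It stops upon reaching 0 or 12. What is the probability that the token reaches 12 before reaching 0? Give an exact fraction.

1/4

With a fair step, P(i) = ½P(i−1) + ½P(i+1) with P(0)=0, P(12)=1 has the linear solution P(i) = i/12.
P(3) = 3/12 = 1/4.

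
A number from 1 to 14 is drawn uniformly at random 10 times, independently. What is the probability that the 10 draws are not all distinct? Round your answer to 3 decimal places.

0.987

P(all 10 different) = 14/14 · 13/14 · ··· · 5/14 ≈ 0.013.
P(at least two equal) = 1 − 0.013 = 0.987.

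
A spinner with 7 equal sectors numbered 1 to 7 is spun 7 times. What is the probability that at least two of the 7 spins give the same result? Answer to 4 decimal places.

P(all 7 different) = 7/7 · 6/7 · ··· · 1/7 ≈ 0.0061.
P(at least two equal) = 1 − 0.0061 = 0.9939.

0.9939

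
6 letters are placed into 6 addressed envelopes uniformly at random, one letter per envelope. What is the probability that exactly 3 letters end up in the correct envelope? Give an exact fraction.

Choose which 3 of the 6 are fixed: C(6,3) = 20 ways.
The remaining 3 must have no fixed point: D(3) = 2.
P = 20·2/720 = 1/18.

1/18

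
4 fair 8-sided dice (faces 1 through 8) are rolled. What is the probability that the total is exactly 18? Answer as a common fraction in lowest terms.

There are 8^4 = 4096 equally likely outcomes.
The number of ordered 4-tuples from {1,…,8} summing to 18 is 344.
P(sum = 18) = 344/4096 = 43/512.

43/512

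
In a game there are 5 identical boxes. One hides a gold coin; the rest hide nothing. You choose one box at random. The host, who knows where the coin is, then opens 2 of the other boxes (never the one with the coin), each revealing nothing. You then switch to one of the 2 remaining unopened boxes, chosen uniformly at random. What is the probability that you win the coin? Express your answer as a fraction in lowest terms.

2/5

Your original box holds the coin with probability 1/5, so the other 4 collectively hold it with probability 4/5.
The host can always find 2 empty boxes to open, so the reveals don't change that 4/5; it is now spread over the 2 remaining unopened boxes.
P(win by switching) = (4/5) · (1/2) = 2/5.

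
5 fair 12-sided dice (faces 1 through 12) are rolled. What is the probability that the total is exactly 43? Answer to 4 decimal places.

0.0215

There are 12^5 = 248832 equally likely outcomes.
The number of ordered 5-tuples from {1,…,12} summing to 43 is 5355.
P(sum = 43) = 5355/248832 = 595/27648 ≈ 0.0215.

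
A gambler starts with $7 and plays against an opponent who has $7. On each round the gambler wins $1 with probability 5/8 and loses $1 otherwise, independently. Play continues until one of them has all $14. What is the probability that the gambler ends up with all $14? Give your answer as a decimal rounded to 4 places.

Let r = q/p = (3/8)/(5/8) = 3/5. The recurrence P(i) = p·P(i+1) + q·P(i−1) with P(0)=0, P(14)=1 gives P(i) = (1 − r^i)/(1 − r^14).
P(7) = (1 − (3/5)^7) / (1 − (3/5)^14) = 78125/80312 ≈ 0.9728.

0.9728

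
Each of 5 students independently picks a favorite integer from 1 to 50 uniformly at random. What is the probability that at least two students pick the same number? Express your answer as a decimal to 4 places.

0.1864

It's easier to compute the probability that all 5 are distinct.
P(all distinct) = 50/50 · 49/50 · ··· · 46/50 ≈ 0.8136.
So the probability of at least one match is 1 − 0.8136 = 0.1864.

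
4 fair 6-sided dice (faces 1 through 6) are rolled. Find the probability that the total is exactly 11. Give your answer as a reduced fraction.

13/162

There are 6^4 = 1296 equally likely outcomes.
The number of ordered 4-tuples from {1,…,6} summing to 11 is 104.
P(sum = 11) = 104/1296 = 13/162.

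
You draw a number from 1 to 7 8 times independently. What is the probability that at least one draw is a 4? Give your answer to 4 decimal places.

P(no draw is a 4) = (6/7)^8 ≈ 0.2914.
P(at least one) = 1 − 0.2914 = 0.7086.

0.7086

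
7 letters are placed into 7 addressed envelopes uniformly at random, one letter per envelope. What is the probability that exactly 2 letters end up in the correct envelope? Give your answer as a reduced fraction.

11/60

Choose which 2 of the 7 are fixed: C(7,2) = 21 ways.
The remaining 5 must have no fixed point: D(5) = 44.
P = 21·44/5040 = 11/60.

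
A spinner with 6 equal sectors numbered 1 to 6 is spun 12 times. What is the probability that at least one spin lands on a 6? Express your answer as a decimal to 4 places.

0.8878

P(no spin lands on a 6) = (5/6)^12 ≈ 0.1122.
P(at least one) = 1 − 0.1122 = 0.8878.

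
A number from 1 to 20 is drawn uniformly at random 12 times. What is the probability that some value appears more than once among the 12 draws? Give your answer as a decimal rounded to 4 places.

P(all 12 different) = 20/20 · 19/20 · ··· · 9/20 ≈ 0.0147.
P(at least two equal) = 1 − 0.0147 = 0.9853.

0.9853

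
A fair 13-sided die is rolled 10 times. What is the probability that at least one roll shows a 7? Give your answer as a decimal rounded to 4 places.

P(no roll shows a 7) = (12/13)^10 ≈ 0.4491.
P(at least one) = 1 − 0.4491 = 0.5509.

0.5509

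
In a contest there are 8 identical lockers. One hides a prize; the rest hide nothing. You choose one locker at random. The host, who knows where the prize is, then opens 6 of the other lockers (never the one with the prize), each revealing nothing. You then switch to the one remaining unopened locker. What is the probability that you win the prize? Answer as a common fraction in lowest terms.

7/8

Your original locker holds the prize with probability 1/8, so the other 7 collectively hold it with probability 7/8.
The host can always find 6 empty lockers to open, so the reveals don't change that 7/8; it is now spread over the 1 remaining unopened locker.
P(win by switching) = (7/8) · (1/1) = 7/8.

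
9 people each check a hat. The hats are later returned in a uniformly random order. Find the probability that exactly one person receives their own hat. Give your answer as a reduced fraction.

2119/5760

Choose which one is fixed: C(9,1) = 9 ways.
The remaining 8 must have no fixed point: D(8) = 14833.
P = 9·14833/362880 = 2119/5760.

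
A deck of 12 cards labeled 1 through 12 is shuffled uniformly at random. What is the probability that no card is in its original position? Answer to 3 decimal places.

This is the derangement probability: permutations of 12 with no fixed point.
D(12) = 12! · (1 − 1/1! + 1/2! − ··· + (−1)^12/12!) = 176214841.
P = 176214841/479001600 = 16019531/43545600 ≈ 0.368.

0.368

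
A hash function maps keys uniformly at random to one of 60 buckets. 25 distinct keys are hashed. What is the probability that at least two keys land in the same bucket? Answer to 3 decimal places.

0.997

It's easier to compute the probability that all 25 are distinct.
P(all distinct) = 60/60 · 59/60 · ··· · 36/60 ≈ 0.003.
So the probability of at least one match is 1 − 0.003 = 0.997.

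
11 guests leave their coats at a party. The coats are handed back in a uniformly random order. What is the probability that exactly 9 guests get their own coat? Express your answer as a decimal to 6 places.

Choose which 9 of the 11 are fixed: C(11,9) = 55 ways.
The remaining 2 must have no fixed point: D(2) = 1.
P = 55·1/39916800 = 1/725760 ≈ 0.000001.

0.000001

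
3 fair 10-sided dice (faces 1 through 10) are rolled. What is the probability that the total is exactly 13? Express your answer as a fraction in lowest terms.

There are 10^3 = 1000 equally likely outcomes.
The number of ordered 3-tuples from {1,…,10} summing to 13 is 63.
P(sum = 13) = 63/1000.

63/1000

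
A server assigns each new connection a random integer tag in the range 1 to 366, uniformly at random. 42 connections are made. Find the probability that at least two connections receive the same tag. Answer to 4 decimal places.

0.9134

It's easier to compute the probability that all 42 are distinct.
P(all distinct) = 366/366 · 365/366 · ··· · 325/366 ≈ 0.0866.
So the probability of at least one match is 1 − 0.0866 = 0.9134.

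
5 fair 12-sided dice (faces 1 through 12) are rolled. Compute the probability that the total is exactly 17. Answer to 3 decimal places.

There are 12^5 = 248832 equally likely outcomes.
The number of ordered 5-tuples from {1,…,12} summing to 17 is 1815.
P(sum = 17) = 1815/248832 = 605/82944 ≈ 0.007.

0.007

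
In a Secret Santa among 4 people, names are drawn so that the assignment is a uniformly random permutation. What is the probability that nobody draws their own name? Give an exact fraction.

3/8

This is the derangement probability: permutations of 4 with no fixed point.
D(4) = 4! · (1 − 1/1! + 1/2! − ··· + (−1)^4/4!) = 9.
P = 9/24 = 3/8.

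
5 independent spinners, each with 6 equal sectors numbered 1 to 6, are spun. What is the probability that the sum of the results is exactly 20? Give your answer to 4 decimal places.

0.0837

There are 6^5 = 7776 equally likely outcomes.
The number of ordered 5-tuples from {1,…,6} summing to 20 is 651.
P(sum = 20) = 651/7776 = 217/2592 ≈ 0.0837.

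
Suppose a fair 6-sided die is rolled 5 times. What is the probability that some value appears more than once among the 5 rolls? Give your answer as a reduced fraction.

49/54

P(all 5 different) = 6/6 · 5/6 · ··· · 2/6 = 5/54.
P(at least two equal) = 1 − 5/54 = 49/54.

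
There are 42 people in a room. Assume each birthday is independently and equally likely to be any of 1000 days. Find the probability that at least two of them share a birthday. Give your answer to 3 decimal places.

It's easier to compute the probability that all 42 are distinct.
P(all distinct) = 1000/1000 · 999/1000 · ··· · 959/1000 ≈ 0.418.
So the probability of at least one match is 1 − 0.418 = 0.582.

0.582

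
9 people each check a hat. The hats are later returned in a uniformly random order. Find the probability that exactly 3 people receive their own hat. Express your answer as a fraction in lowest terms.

53/864

Choose which 3 of the 9 are fixed: C(9,3) = 84 ways.
The remaining 6 must have no fixed point: D(6) = 265.
P = 84·265/362880 = 53/864.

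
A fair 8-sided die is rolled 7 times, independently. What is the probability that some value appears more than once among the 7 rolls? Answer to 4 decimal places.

P(all 7 different) = 8/8 · 7/8 · ··· · 2/8 ≈ 0.0192.
P(at least two equal) = 1 − 0.0192 = 0.9808.

0.9808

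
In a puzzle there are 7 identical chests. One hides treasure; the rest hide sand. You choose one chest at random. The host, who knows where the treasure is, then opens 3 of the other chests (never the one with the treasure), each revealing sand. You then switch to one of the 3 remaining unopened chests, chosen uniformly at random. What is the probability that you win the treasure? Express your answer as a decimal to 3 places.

Your original chest holds the treasure with probability 1/7, so the other 6 collectively hold it with probability 6/7.
The host can always find 3 empty chests to open, so the reveals don't change that 6/7; it is now spread over the 3 remaining unopened chests.
P(win by switching) = (6/7) · (1/3) = 2/7 ≈ 0.286.

0.286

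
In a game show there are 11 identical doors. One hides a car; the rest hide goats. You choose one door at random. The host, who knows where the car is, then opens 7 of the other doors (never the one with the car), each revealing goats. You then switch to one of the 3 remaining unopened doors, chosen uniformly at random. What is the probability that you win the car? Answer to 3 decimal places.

0.303

Your original door holds the car with probability 1/11, so the other 10 collectively hold it with probability 10/11.
The host can always find 7 empty doors to open, so the reveals don't change that 10/11; it is now spread over the 3 remaining unopened doors.
P(win by switching) = (10/11) · (1/3) = 10/33 ≈ 0.303.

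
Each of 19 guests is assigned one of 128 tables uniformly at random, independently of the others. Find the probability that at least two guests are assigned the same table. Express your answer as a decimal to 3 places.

0.755

It's easier to compute the probability that all 19 are distinct.
P(all distinct) = 128/128 · 127/128 · ··· · 110/128 ≈ 0.245.
So the probability of at least one match is 1 − 0.245 = 0.755.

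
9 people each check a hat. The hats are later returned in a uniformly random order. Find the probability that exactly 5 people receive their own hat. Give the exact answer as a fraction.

Choose which 5 of the 9 are fixed: C(9,5) = 126 ways.
The remaining 4 must have no fixed point: D(4) = 9.
P = 126·9/362880 = 1/320.

1/320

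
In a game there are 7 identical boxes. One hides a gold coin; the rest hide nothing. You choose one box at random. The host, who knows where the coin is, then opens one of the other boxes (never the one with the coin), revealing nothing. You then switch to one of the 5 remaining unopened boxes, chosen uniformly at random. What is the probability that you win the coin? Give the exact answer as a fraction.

6/35

Your original box holds the coin with probability 1/7, so the other 6 collectively hold it with probability 6/7.
The host can always find an empty box to open, so this doesn't change that 6/7; it is now spread over the 5 remaining unopened boxes.
P(win by switching) = (6/7) · (1/5) = 6/35.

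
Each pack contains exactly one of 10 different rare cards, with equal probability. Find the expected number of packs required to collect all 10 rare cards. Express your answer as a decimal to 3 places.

After i distinct types are collected, each trial gives a new one with probability (10−i)/10, so the expected wait for the next new type is 10/(10−i).
E = 10/10 + 10/9 + 10/8 + 10/7 + 10/6 + 10/5 + 10/4 + 10/3 + 10/2 + 10/1 = 7381/252 ≈ 29.290.

29.290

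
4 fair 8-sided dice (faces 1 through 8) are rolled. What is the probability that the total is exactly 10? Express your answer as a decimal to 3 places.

There are 8^4 = 4096 equally likely outcomes.
The number of ordered 4-tuples from {1,…,8} summing to 10 is 84.
P(sum = 10) = 84/4096 = 21/1024 ≈ 0.021.

0.021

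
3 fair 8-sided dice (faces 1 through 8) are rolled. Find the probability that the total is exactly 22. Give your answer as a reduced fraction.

There are 8^3 = 512 equally likely outcomes.
The number of ordered 3-tuples from {1,…,8} summing to 22 is 6.
P(sum = 22) = 6/512 = 3/256.

3/256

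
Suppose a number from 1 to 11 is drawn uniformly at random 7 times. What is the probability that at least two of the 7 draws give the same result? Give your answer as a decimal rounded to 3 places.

P(all 7 different) = 11/11 · 10/11 · ··· · 5/11 ≈ 0.085.
P(at least two equal) = 1 − 0.085 = 0.915.

0.915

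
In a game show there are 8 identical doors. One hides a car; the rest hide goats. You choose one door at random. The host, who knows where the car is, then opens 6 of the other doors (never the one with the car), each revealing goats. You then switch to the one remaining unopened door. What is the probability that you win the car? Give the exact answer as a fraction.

Your original door holds the car with probability 1/8, so the other 7 collectively hold it with probability 7/8.
The host can always find 6 empty doors to open, so the reveals don't change that 7/8; it is now spread over the 1 remaining unopened door.
P(win by switching) = (7/8) · (1/1) = 7/8.

7/8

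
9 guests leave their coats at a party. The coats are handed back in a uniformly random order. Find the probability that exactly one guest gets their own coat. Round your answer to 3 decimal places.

Choose which one is fixed: C(9,1) = 9 ways.
The remaining 8 must have no fixed point: D(8) = 14833.
P = 9·14833/362880 = 2119/5760 ≈ 0.368.

0.368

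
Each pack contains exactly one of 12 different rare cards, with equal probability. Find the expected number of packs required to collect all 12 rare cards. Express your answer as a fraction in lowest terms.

After i distinct types are collected, each trial gives a new one with probability (12−i)/12, so the expected wait for the next new type is 12/(12−i).
E = 12/12 + 12/11 + 12/10 + 12/9 + 12/8 + 12/7 + 12/6 + 12/5 + 12/4 + 12/3 + 12/2 + 12/1 = 86021/2310.

86021/2310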